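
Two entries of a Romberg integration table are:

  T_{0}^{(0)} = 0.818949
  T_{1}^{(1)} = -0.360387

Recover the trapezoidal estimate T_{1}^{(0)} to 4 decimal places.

From T_{1}^{(1)} = (4·T_{1}^{(0)} − T_{0}^{(0)})/3, solve for T_{1}^{(0)}:
4·T_{1}^{(0)} = 3·(-0.360387) + 0.818949 = -0.262212
T_{1}^{(0)} = -0.065553

-0.0656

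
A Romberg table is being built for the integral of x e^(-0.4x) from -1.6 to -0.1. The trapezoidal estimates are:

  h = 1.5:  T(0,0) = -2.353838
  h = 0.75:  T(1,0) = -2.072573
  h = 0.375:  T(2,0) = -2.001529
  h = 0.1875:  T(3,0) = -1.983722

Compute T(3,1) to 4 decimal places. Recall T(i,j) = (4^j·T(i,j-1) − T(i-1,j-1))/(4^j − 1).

T(3,1) = -1.983722 + (-1.983722 − (-2.001529))/3 = -1.977786
(Column j=1 coincides with Simpson's rule on the same nodes.)

-1.9778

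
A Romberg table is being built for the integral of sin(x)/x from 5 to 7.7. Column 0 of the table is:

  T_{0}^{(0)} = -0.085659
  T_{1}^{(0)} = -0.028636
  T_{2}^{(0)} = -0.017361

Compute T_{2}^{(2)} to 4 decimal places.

-0.0139

T_{1}^{(1)} = (4·(-0.028636) − (-0.085659)) / 3 = -0.009628
T_{2}^{(1)} = (4·(-0.017361) − (-0.028636)) / 3 = -0.013603
T_{2}^{(2)} = -0.013603 + (-0.013603 − (-0.009628))/15 = -0.013868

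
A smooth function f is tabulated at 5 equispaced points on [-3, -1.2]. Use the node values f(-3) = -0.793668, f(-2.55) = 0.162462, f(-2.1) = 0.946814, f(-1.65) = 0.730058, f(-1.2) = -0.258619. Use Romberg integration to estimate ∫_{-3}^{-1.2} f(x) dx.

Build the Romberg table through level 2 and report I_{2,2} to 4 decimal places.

0.6511

I_{0,0} (trapezoid, 1 panel, h=1.8000): -0.947058
I_{1,0} (trapezoid, 2 panels, h=0.9000): 0.378603
I_{2,0} (trapezoid, 4 panels, h=0.4500): 0.590936
I_{1,1} = 0.378603 + (0.378603 − (-0.947058))/3 = 0.820490
I_{2,1} = 0.590936 + (0.590936 − 0.378603)/3 = 0.661714
I_{2,2} = 0.661714 + (0.661714 − 0.820490)/15 = 0.651129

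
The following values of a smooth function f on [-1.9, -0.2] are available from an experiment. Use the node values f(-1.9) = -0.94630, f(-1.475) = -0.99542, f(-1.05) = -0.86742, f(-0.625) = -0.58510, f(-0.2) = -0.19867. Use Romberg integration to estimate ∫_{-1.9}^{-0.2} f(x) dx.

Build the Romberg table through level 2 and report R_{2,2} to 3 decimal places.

-1.303

R_{0,0} (trapezoid, 1 panel, h=1.7000): -0.97322
R_{1,0} (trapezoid, 2 panels, h=0.8500): -1.22392
R_{2,0} (trapezoid, 4 panels, h=0.4250): -1.28368
R_{1,1} = -1.22392 + (-1.22392 − (-0.97322))/3 = -1.30749
R_{2,1} = -1.28368 + (-1.28368 − (-1.22392))/3 = -1.30360
R_{2,2} = -1.30360 + (-1.30360 − (-1.30749))/15 = -1.30334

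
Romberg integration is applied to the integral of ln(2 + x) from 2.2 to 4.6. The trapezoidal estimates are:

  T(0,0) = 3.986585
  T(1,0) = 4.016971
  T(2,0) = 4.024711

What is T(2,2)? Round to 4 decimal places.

4.0273

Richardson extrapolation on the trapezoidal column (denominator 4−1=3):
T(1,1) = 4.016971 + (4.016971 − 3.986585)/3 = 4.027100
T(2,1) = 4.024711 + (4.024711 − 4.016971)/3 = 4.027291
T(2,2) = 4.027291 + (4.027291 − 4.027100)/15 = 4.027304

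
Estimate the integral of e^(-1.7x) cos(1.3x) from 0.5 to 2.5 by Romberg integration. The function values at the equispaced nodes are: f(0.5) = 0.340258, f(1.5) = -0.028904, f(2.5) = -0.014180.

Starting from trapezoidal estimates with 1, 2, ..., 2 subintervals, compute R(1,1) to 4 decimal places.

0.0702

R(0,0) (trapezoid, 1 panel, h=2.0000): 0.326078
R(1,0) (trapezoid, 2 panels, h=1.0000): 0.134135
R(1,1) = 0.134135 + (0.134135 − 0.326078)/3 = 0.070154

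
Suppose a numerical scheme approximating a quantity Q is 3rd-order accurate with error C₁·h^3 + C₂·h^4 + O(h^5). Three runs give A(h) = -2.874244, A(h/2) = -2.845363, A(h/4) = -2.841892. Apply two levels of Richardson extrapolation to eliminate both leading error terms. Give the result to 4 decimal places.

First eliminate the h^3 term (factor 2^3 = 8):
  B₁ = (8·(-2.845363) − (-2.874244))/7 = -2.841237
  B₂ = (8·(-2.841892) − (-2.845363))/7 = -2.841396
Then eliminate the h^4 term (factor 2^4 = 16):
  (16·(-2.841396) − (-2.841237))/15 = -2.841407

-2.8414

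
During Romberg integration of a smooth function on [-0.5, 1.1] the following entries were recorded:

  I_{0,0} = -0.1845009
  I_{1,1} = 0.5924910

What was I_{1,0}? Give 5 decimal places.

0.39824

From I_{1,1} = (4·I_{1,0} − I_{0,0})/3, solve for I_{1,0}:
4·I_{1,0} = 3·0.5924910 + (-0.1845009) = 1.5929721
I_{1,0} = 0.3982430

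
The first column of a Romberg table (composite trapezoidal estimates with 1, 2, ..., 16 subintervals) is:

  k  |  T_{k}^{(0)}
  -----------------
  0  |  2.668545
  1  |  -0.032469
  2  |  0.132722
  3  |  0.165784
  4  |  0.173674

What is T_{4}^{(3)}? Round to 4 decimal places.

Richardson extrapolation on the trapezoidal column (denominator 4−1=3):
T_{2}^{(1)} = 0.132722 + (0.132722 − (-0.032469))/3 = 0.187786
T_{3}^{(1)} = 0.165784 + (0.165784 − 0.132722)/3 = 0.176805
T_{4}^{(1)} = (4·0.173674 − 0.165784) / 3 = 0.176304
T_{3}^{(2)} = (16·0.176805 − 0.187786) / 15 = 0.176073
T_{4}^{(2)} = (16·0.176304 − 0.176805) / 15 = 0.176271
T_{4}^{(3)} = (64·0.176271 − 0.176073) / 63 = 0.176274

0.1763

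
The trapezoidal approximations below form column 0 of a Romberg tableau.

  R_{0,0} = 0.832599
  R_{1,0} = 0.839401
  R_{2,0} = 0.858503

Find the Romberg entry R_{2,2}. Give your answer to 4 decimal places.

0.8664

R_{1,1} = 0.839401 + (0.839401 − 0.832599)/3 = 0.841668
R_{2,1} = (4·0.858503 − 0.839401) / 3 = 0.864870
R_{2,2} = 0.864870 + (0.864870 − 0.841668)/15 = 0.866417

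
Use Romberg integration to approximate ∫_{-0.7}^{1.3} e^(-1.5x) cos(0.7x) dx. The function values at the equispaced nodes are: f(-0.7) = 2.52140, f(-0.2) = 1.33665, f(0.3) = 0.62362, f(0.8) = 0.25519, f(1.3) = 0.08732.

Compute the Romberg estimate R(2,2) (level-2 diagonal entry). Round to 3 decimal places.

R(0,0) (trapezoid, 1 panel, h=2.0000): 2.60872
R(1,0) (trapezoid, 2 panels, h=1.0000): 1.92798
R(2,0) (trapezoid, 4 panels, h=0.5000): 1.75991
R(1,1) = 1.92798 + (1.92798 − 2.60872)/3 = 1.70107
R(2,1) = 1.75991 + (1.75991 − 1.92798)/3 = 1.70389
R(2,2) = 1.70389 + (1.70389 − 1.70107)/15 = 1.70408

1.704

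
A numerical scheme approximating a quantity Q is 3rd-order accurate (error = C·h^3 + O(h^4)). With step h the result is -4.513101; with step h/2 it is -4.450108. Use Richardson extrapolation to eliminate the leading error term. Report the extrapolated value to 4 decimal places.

-4.4411

Extrapolated value = (8·A(h/2) − A(h)) / (8 − 1)
= (8·(-4.450108) − (-4.513101)) / 7
= -31.087763 / 7 = -4.441109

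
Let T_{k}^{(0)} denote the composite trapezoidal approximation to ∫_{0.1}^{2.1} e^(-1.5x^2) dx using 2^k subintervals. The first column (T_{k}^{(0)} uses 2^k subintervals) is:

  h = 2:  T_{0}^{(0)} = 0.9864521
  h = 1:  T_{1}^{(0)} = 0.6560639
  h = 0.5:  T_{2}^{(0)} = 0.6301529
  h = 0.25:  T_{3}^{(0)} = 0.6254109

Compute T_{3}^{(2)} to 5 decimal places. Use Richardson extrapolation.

Richardson extrapolation on the trapezoidal column (denominator 4−1=3):
T_{2}^{(1)} = 0.6301529 + (0.6301529 − 0.6560639)/3 = 0.6215159
T_{3}^{(1)} = 0.6254109 + (0.6254109 − 0.6301529)/3 = 0.6238302
T_{3}^{(2)} = (16·0.6238302 − 0.6215159) / 15 = 0.6239845
(Column j=1 coincides with Simpson's rule on the same nodes.)

0.62398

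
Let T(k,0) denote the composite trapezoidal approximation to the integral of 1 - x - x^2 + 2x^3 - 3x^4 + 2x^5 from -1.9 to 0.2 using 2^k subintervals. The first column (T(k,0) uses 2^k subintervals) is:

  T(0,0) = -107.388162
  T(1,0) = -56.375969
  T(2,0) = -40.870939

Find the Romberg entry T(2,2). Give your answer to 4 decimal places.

-35.4580

Richardson extrapolation on the trapezoidal column (denominator 4−1=3):
T(1,1) = (4·(-56.375969) − (-107.388162)) / 3 = -39.371905
T(2,1) = (4·(-40.870939) − (-56.375969)) / 3 = -35.702596
T(2,2) = -35.702596 + (-35.702596 − (-39.371905))/15 = -35.457975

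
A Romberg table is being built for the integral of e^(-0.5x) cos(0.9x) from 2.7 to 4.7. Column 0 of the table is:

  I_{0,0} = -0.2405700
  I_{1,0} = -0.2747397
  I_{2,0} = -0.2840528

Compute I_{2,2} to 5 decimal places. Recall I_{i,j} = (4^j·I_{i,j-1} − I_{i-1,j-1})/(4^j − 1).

-0.28723

Richardson extrapolation on the trapezoidal column (denominator 4−1=3):
I_{1,1} = -0.2747397 + (-0.2747397 − (-0.2405700))/3 = -0.2861296
I_{2,1} = -0.2840528 + (-0.2840528 − (-0.2747397))/3 = -0.2871572
I_{2,2} = (16·(-0.2871572) − (-0.2861296)) / 15 = -0.2872257
(Column j=1 coincides with Simpson's rule on the same nodes.)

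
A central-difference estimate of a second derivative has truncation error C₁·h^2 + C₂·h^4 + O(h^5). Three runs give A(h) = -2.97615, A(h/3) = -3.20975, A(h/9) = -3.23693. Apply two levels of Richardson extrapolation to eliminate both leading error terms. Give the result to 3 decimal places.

-3.240

First eliminate the h^2 term (factor 3^2 = 9):
  B₁ = (9·(-3.20975) − (-2.97615))/8 = -3.23895
  B₂ = (9·(-3.23693) − (-3.20975))/8 = -3.24033
Then eliminate the h^4 term (factor 3^4 = 81):
  (81·(-3.24033) − (-3.23895))/80 = -3.24035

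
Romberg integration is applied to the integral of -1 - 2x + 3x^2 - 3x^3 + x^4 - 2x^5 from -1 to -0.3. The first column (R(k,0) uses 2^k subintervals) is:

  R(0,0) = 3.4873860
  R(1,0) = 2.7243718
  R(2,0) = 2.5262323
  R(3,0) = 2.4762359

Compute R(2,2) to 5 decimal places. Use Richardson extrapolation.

Richardson extrapolation on the trapezoidal column (denominator 4−1=3):
R(1,1) = 2.7243718 + (2.7243718 − 3.4873860)/3 = 2.4700337
R(2,1) = (4·2.5262323 − 2.7243718) / 3 = 2.4601858
R(2,2) = (16·2.4601858 − 2.4700337) / 15 = 2.4595293

2.45953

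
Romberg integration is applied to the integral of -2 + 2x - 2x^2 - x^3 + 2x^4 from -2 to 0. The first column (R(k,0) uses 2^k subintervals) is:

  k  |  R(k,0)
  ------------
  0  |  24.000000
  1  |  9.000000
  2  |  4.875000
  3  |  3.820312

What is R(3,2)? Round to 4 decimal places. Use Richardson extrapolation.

Richardson extrapolation on the trapezoidal column (denominator 4−1=3):
R(2,1) = (4·4.875000 − 9.000000) / 3 = 3.500000
R(3,1) = 3.820312 + (3.820312 − 4.875000)/3 = 3.468749
R(3,2) = 3.468749 + (3.468749 − 3.500000)/15 = 3.466666

3.4667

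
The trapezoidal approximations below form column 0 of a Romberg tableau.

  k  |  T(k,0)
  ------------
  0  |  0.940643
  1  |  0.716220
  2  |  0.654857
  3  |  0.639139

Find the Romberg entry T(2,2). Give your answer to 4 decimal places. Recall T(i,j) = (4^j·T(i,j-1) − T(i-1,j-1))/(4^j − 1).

0.6339

Richardson extrapolation on the trapezoidal column (denominator 4−1=3):
T(1,1) = 0.716220 + (0.716220 − 0.940643)/3 = 0.641412
T(2,1) = 0.654857 + (0.654857 − 0.716220)/3 = 0.634403
T(2,2) = 0.634403 + (0.634403 − 0.641412)/15 = 0.633936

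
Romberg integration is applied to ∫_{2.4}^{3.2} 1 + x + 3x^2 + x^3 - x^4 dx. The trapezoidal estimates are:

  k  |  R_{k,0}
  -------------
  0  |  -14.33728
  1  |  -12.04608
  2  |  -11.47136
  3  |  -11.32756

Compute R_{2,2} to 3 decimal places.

R_{1,1} = (4·(-12.04608) − (-14.33728)) / 3 = -11.28235
R_{2,1} = (4·(-11.47136) − (-12.04608)) / 3 = -11.27979
R_{2,2} = -11.27979 + (-11.27979 − (-11.28235))/15 = -11.27962

-11.280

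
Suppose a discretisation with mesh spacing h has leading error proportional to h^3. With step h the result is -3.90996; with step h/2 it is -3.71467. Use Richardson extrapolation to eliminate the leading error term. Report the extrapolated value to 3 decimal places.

-3.687

Extrapolated value = (8·A(h/2) − A(h)) / (8 − 1)
= (8·(-3.71467) − (-3.90996)) / 7
= -25.80740 / 7 = -3.68677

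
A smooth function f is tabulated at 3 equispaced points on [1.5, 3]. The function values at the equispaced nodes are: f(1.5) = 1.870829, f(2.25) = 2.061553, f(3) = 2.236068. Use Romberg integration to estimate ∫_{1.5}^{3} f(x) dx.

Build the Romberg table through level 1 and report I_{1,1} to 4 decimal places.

3.0883

I_{0,0} (trapezoid, 1 panel, h=1.5000): 3.080173
I_{1,0} (trapezoid, 2 panels, h=0.7500): 3.086251
I_{1,1} = 3.086251 + (3.086251 − 3.080173)/3 = 3.088277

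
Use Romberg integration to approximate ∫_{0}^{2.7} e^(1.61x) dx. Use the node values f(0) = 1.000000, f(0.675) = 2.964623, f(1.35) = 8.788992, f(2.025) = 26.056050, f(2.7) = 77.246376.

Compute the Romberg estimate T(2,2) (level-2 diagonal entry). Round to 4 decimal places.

47.4556

T(0,0) (trapezoid, 1 panel, h=2.7000): 105.632608
T(1,0) (trapezoid, 2 panels, h=1.3500): 64.681443
T(2,0) (trapezoid, 4 panels, h=0.6750): 51.929676
T(1,1) = 64.681443 + (64.681443 − 105.632608)/3 = 51.031055
T(2,1) = 51.929676 + (51.929676 − 64.681443)/3 = 47.679087
T(2,2) = 47.679087 + (47.679087 − 51.031055)/15 = 47.455622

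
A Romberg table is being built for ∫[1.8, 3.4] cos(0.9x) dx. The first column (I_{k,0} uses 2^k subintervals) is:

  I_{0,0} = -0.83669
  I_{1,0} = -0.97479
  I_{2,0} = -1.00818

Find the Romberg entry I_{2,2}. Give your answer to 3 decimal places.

Richardson extrapolation on the trapezoidal column (denominator 4−1=3):
I_{1,1} = (4·(-0.97479) − (-0.83669)) / 3 = -1.02082
I_{2,1} = (4·(-1.00818) − (-0.97479)) / 3 = -1.01931
I_{2,2} = -1.01931 + (-1.01931 − (-1.02082))/15 = -1.01921

-1.019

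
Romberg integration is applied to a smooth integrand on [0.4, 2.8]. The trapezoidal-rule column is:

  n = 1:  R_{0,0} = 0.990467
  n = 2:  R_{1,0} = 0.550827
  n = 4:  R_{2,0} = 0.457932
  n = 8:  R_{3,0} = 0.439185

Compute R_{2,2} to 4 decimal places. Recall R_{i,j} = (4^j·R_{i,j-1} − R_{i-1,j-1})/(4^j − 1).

0.4285

R_{1,1} = 0.550827 + (0.550827 − 0.990467)/3 = 0.404280
R_{2,1} = (4·0.457932 − 0.550827) / 3 = 0.426967
R_{2,2} = (16·0.426967 − 0.404280) / 15 = 0.428479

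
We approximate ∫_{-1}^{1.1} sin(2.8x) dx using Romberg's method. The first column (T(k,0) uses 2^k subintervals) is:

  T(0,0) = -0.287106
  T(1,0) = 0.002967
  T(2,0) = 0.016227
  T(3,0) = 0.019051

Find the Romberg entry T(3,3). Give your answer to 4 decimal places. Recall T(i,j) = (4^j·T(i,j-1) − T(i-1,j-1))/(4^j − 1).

T(1,1) = 0.002967 + (0.002967 − (-0.287106))/3 = 0.099658
T(2,1) = 0.016227 + (0.016227 − 0.002967)/3 = 0.020647
T(3,1) = 0.019051 + (0.019051 − 0.016227)/3 = 0.019992
T(2,2) = 0.020647 + (0.020647 − 0.099658)/15 = 0.015380
T(3,2) = 0.019992 + (0.019992 − 0.020647)/15 = 0.019948
T(3,3) = 0.019948 + (0.019948 − 0.015380)/63 = 0.020021

0.0200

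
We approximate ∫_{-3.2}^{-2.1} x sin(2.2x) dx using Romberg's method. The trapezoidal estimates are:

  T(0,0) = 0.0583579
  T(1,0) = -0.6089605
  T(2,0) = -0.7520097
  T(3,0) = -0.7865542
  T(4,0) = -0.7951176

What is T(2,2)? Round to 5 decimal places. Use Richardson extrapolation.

Richardson extrapolation on the trapezoidal column (denominator 4−1=3):
T(1,1) = (4·(-0.6089605) − 0.0583579) / 3 = -0.8314000
T(2,1) = (4·(-0.7520097) − (-0.6089605)) / 3 = -0.7996928
T(2,2) = -0.7996928 + (-0.7996928 − (-0.8314000))/15 = -0.7975790
(Column j=1 coincides with Simpson's rule on the same nodes.)

-0.79758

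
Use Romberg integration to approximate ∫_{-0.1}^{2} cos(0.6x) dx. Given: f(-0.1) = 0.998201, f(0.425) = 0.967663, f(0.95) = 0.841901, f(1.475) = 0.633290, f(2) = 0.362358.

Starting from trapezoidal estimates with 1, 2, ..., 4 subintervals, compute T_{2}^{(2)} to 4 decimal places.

1.6533

T_{0}^{(0)} (trapezoid, 1 panel, h=2.1000): 1.428587
T_{1}^{(0)} (trapezoid, 2 panels, h=1.0500): 1.598290
T_{2}^{(0)} (trapezoid, 4 panels, h=0.5250): 1.639645
T_{1}^{(1)} = 1.598290 + (1.598290 − 1.428587)/3 = 1.654858
T_{2}^{(1)} = 1.639645 + (1.639645 − 1.598290)/3 = 1.653430
T_{2}^{(2)} = 1.653430 + (1.653430 − 1.654858)/15 = 1.653335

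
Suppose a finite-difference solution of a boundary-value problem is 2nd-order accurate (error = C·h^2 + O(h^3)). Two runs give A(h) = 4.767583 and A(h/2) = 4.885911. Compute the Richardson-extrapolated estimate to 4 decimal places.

4.9254

The leading error scales as h^2; refining by a factor of 2 reduces it by 2^2 = 4.
Extrapolated value = (4·A(h/2) − A(h)) / (4 − 1)
= (4·4.885911 − 4.767583) / 3
= 14.776061 / 3 = 4.925354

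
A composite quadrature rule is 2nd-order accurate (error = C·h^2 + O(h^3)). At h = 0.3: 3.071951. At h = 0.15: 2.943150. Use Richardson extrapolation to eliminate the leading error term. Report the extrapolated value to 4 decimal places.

The leading error scales as h^2; refining by a factor of 2 reduces it by 2^2 = 4.
Extrapolated value = (4·A(h/2) − A(h)) / (4 − 1)
= (4·2.943150 − 3.071951) / 3
= 8.700649 / 3 = 2.900216

2.9002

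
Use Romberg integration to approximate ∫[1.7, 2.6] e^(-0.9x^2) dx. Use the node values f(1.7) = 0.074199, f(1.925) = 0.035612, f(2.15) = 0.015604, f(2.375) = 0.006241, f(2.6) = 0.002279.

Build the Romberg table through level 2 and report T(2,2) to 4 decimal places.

T(0,0) (trapezoid, 1 panel, h=0.9000): 0.034415
T(1,0) (trapezoid, 2 panels, h=0.4500): 0.024229
T(2,0) (trapezoid, 4 panels, h=0.2250): 0.021532
T(1,1) = 0.024229 + (0.024229 − 0.034415)/3 = 0.020834
T(2,1) = 0.021532 + (0.021532 − 0.024229)/3 = 0.020633
T(2,2) = 0.020633 + (0.020633 − 0.020834)/15 = 0.020620

0.0206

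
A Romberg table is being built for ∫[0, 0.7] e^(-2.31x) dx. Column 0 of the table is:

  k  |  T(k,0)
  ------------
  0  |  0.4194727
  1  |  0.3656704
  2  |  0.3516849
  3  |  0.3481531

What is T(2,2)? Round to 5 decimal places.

0.34698

T(1,1) = 0.3656704 + (0.3656704 − 0.4194727)/3 = 0.3477363
T(2,1) = (4·0.3516849 − 0.3656704) / 3 = 0.3470231
T(2,2) = (16·0.3470231 − 0.3477363) / 15 = 0.3469756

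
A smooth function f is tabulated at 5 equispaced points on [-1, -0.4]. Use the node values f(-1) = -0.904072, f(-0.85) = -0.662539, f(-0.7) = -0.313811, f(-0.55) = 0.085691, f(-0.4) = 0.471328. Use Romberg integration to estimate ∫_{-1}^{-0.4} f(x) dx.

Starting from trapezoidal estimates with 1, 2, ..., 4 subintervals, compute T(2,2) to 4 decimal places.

T(0,0) (trapezoid, 1 panel, h=0.6000): -0.129823
T(1,0) (trapezoid, 2 panels, h=0.3000): -0.159055
T(2,0) (trapezoid, 4 panels, h=0.1500): -0.166055
T(1,1) = -0.159055 + (-0.159055 − (-0.129823))/3 = -0.168799
T(2,1) = -0.166055 + (-0.166055 − (-0.159055))/3 = -0.168388
T(2,2) = -0.168388 + (-0.168388 − (-0.168799))/15 = -0.168361

-0.1684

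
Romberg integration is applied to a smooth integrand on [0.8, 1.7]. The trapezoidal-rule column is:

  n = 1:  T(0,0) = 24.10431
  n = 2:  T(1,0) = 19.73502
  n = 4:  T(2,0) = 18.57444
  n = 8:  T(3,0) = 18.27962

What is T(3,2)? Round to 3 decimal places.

18.181

Richardson extrapolation on the trapezoidal column (denominator 4−1=3):
T(2,1) = 18.57444 + (18.57444 − 19.73502)/3 = 18.18758
T(3,1) = 18.27962 + (18.27962 − 18.57444)/3 = 18.18135
T(3,2) = 18.18135 + (18.18135 − 18.18758)/15 = 18.18093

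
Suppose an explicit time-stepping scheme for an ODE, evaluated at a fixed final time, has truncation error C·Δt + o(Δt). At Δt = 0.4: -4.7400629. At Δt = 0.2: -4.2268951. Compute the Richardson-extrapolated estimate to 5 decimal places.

-3.71373

The leading error scales as Δt; refining by a factor of 2 reduces it by 2^1 = 2.
Extrapolated value = (2·A(Δt/2) − A(Δt)) / (2 − 1)
= (2·(-4.2268951) − (-4.7400629)) / 1
= -3.7137273 / 1 = -3.7137273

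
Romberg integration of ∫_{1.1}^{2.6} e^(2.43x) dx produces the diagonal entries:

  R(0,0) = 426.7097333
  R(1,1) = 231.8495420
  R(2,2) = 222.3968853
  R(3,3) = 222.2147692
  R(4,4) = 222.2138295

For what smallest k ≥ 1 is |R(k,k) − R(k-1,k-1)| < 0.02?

|R(1,1) − R(0,0)| = 194.8601913 ≥ 0.02
|R(2,2) − R(1,1)| = 9.4526567 ≥ 0.02
|R(3,3) − R(2,2)| = 0.1821161 ≥ 0.02
|R(4,4) − R(3,3)| = 0.0009397 < 0.02

k = 4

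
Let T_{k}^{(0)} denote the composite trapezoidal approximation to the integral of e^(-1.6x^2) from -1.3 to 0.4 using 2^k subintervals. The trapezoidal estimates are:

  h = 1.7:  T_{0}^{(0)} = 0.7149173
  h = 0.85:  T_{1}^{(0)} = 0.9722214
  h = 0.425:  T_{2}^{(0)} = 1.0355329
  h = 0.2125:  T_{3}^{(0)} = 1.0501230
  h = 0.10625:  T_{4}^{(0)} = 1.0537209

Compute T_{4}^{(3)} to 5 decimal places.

T_{2}^{(1)} = (4·1.0355329 − 0.9722214) / 3 = 1.0566367
T_{3}^{(1)} = 1.0501230 + (1.0501230 − 1.0355329)/3 = 1.0549864
T_{4}^{(1)} = (4·1.0537209 − 1.0501230) / 3 = 1.0549202
T_{3}^{(2)} = (16·1.0549864 − 1.0566367) / 15 = 1.0548764
T_{4}^{(2)} = 1.0549202 + (1.0549202 − 1.0549864)/15 = 1.0549158
T_{4}^{(3)} = 1.0549158 + (1.0549158 − 1.0548764)/63 = 1.0549164

1.05492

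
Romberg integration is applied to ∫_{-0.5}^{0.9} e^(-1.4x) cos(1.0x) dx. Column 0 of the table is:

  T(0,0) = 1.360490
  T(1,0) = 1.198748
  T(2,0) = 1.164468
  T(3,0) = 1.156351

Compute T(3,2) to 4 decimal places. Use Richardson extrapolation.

Richardson extrapolation on the trapezoidal column (denominator 4−1=3):
T(2,1) = 1.164468 + (1.164468 − 1.198748)/3 = 1.153041
T(3,1) = 1.156351 + (1.156351 − 1.164468)/3 = 1.153645
T(3,2) = (16·1.153645 − 1.153041) / 15 = 1.153685

1.1537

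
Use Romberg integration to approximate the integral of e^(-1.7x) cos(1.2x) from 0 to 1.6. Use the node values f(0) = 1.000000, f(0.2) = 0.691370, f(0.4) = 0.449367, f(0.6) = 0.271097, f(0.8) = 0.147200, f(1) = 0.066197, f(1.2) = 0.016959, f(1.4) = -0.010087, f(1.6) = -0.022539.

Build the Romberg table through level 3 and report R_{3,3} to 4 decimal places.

0.4186

R_{0,0} (trapezoid, 1 panel, h=1.6000): 0.781969
R_{1,0} (trapezoid, 2 panels, h=0.8000): 0.508744
R_{2,0} (trapezoid, 4 panels, h=0.4000): 0.440903
R_{3,0} (trapezoid, 8 panels, h=0.2000): 0.424167
R_{1,1} = 0.508744 + (0.508744 − 0.781969)/3 = 0.417669
R_{2,1} = 0.440903 + (0.440903 − 0.508744)/3 = 0.418289
R_{3,1} = 0.424167 + (0.424167 − 0.440903)/3 = 0.418588
R_{2,2} = 0.418289 + (0.418289 − 0.417669)/15 = 0.418330
R_{3,2} = 0.418588 + (0.418588 − 0.418289)/15 = 0.418608
R_{3,3} = 0.418608 + (0.418608 − 0.418330)/63 = 0.418612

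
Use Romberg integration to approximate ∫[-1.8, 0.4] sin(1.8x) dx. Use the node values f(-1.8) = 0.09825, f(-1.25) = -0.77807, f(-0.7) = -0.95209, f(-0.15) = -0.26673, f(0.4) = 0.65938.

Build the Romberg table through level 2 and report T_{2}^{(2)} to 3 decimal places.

-0.967

T_{0}^{(0)} (trapezoid, 1 panel, h=2.2000): 0.83339
T_{1}^{(0)} (trapezoid, 2 panels, h=1.1000): -0.63060
T_{2}^{(0)} (trapezoid, 4 panels, h=0.5500): -0.88994
T_{1}^{(1)} = -0.63060 + (-0.63060 − 0.83339)/3 = -1.11860
T_{2}^{(1)} = -0.88994 + (-0.88994 − (-0.63060))/3 = -0.97639
T_{2}^{(2)} = -0.97639 + (-0.97639 − (-1.11860))/15 = -0.96691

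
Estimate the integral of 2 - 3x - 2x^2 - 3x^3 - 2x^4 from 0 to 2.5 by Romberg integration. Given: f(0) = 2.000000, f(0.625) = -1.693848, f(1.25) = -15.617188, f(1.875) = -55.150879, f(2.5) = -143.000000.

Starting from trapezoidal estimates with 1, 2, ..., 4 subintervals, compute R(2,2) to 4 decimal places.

-83.1510

R(0,0) (trapezoid, 1 panel, h=2.5000): -176.250000
R(1,0) (trapezoid, 2 panels, h=1.2500): -107.646485
R(2,0) (trapezoid, 4 panels, h=0.6250): -89.351197
R(1,1) = -107.646485 + (-107.646485 − (-176.250000))/3 = -84.778647
R(2,1) = -89.351197 + (-89.351197 − (-107.646485))/3 = -83.252768
R(2,2) = -83.252768 + (-83.252768 − (-84.778647))/15 = -83.151043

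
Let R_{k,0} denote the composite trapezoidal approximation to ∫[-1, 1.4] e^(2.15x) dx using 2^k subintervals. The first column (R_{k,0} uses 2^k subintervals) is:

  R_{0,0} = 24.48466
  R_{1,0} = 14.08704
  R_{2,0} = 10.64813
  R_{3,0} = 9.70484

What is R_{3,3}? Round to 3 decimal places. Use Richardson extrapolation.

9.382

Richardson extrapolation on the trapezoidal column (denominator 4−1=3):
R_{1,1} = (4·14.08704 − 24.48466) / 3 = 10.62117
R_{2,1} = (4·10.64813 − 14.08704) / 3 = 9.50183
R_{3,1} = 9.70484 + (9.70484 − 10.64813)/3 = 9.39041
R_{2,2} = (16·9.50183 − 10.62117) / 15 = 9.42721
R_{3,2} = (16·9.39041 − 9.50183) / 15 = 9.38298
R_{3,3} = 9.38298 + (9.38298 − 9.42721)/63 = 9.38228
(Column j=1 coincides with Simpson's rule on the same nodes.)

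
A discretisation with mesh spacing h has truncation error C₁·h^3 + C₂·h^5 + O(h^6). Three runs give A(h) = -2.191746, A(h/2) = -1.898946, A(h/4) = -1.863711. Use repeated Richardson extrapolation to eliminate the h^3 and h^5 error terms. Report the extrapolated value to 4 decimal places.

-1.8587

First eliminate the h^3 term (factor 2^3 = 8):
  B₁ = (8·(-1.898946) − (-2.191746))/7 = -1.857117
  B₂ = (8·(-1.863711) − (-1.898946))/7 = -1.858677
Then eliminate the h^5 term (factor 2^5 = 32):
  (32·(-1.858677) − (-1.857117))/31 = -1.858727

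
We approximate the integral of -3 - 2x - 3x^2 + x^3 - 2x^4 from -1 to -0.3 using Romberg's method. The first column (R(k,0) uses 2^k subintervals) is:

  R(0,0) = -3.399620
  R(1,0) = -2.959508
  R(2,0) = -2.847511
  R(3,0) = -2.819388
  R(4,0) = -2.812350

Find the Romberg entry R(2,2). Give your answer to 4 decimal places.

R(1,1) = (4·(-2.959508) − (-3.399620)) / 3 = -2.812804
R(2,1) = -2.847511 + (-2.847511 − (-2.959508))/3 = -2.810179
R(2,2) = -2.810179 + (-2.810179 − (-2.812804))/15 = -2.810004

-2.8100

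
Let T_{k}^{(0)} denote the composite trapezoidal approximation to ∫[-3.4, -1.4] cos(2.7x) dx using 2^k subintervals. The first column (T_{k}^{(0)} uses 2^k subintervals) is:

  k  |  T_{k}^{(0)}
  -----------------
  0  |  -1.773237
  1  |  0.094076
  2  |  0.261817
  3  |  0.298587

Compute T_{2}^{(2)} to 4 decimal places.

T_{1}^{(1)} = (4·0.094076 − (-1.773237)) / 3 = 0.716514
T_{2}^{(1)} = (4·0.261817 − 0.094076) / 3 = 0.317731
T_{2}^{(2)} = (16·0.317731 − 0.716514) / 15 = 0.291145
(Column j=1 coincides with Simpson's rule on the same nodes.)

0.2911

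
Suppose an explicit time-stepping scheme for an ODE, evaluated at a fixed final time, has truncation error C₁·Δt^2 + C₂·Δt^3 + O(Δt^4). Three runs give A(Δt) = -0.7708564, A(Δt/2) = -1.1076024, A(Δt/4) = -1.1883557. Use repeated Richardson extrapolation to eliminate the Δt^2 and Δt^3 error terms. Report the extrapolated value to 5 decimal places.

-1.21462

First eliminate the Δt^2 term (factor 2^2 = 4):
  B₁ = (4·(-1.1076024) − (-0.7708564))/3 = -1.2198511
  B₂ = (4·(-1.1883557) − (-1.1076024))/3 = -1.2152735
Then eliminate the Δt^3 term (factor 2^3 = 8):
  (8·(-1.2152735) − (-1.2198511))/7 = -1.2146196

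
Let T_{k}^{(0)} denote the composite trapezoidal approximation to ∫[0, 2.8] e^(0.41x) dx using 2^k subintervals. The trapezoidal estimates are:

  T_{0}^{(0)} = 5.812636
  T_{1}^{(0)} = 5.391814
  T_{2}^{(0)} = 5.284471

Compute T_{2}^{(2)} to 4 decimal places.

Richardson extrapolation on the trapezoidal column (denominator 4−1=3):
T_{1}^{(1)} = 5.391814 + (5.391814 − 5.812636)/3 = 5.251540
T_{2}^{(1)} = 5.284471 + (5.284471 − 5.391814)/3 = 5.248690
T_{2}^{(2)} = (16·5.248690 − 5.251540) / 15 = 5.248500

5.2485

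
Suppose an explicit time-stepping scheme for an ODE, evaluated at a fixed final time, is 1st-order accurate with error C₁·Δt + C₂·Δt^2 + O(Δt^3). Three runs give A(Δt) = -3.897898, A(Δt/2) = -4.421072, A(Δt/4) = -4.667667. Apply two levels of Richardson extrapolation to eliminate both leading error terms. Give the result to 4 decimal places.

First eliminate the Δt term (factor 2^1 = 2):
  B₁ = (2·(-4.421072) − (-3.897898))/1 = -4.944246
  B₂ = (2·(-4.667667) − (-4.421072))/1 = -4.914262
Then eliminate the Δt^2 term (factor 2^2 = 4):
  (4·(-4.914262) − (-4.944246))/3 = -4.904267

-4.9043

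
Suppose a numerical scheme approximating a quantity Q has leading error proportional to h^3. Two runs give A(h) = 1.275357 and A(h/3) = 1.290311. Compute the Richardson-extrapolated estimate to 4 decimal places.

1.2909

The leading error scales as h^3; refining by a factor of 3 reduces it by 3^3 = 27.
Extrapolated value = (27·A(h/3) − A(h)) / (27 − 1)
= (27·1.290311 − 1.275357) / 26
= 33.563040 / 26 = 1.290886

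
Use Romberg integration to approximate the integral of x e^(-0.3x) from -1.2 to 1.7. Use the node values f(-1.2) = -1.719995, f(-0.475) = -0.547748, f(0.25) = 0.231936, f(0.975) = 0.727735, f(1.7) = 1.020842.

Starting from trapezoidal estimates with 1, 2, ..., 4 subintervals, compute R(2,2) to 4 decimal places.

R(0,0) (trapezoid, 1 panel, h=2.9000): -1.013772
R(1,0) (trapezoid, 2 panels, h=1.4500): -0.170579
R(2,0) (trapezoid, 4 panels, h=0.7250): 0.045201
R(1,1) = -0.170579 + (-0.170579 − (-1.013772))/3 = 0.110485
R(2,1) = 0.045201 + (0.045201 − (-0.170579))/3 = 0.117128
R(2,2) = 0.117128 + (0.117128 − 0.110485)/15 = 0.117571

0.1176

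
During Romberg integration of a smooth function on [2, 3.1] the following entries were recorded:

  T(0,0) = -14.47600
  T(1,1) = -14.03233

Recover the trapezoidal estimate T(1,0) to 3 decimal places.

From T(1,1) = (4·T(1,0) − T(0,0))/3, solve for T(1,0):
4·T(1,0) = 3·(-14.03233) + (-14.47600) = -56.57299
T(1,0) = -14.14325

-14.143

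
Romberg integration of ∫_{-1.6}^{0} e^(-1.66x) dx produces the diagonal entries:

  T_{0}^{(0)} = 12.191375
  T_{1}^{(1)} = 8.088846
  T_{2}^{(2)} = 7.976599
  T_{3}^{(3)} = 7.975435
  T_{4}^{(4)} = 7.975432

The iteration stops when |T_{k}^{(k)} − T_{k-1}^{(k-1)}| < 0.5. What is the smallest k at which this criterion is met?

|T_{1}^{(1)} − T_{0}^{(0)}| = 4.102529 ≥ 0.5
|T_{2}^{(2)} − T_{1}^{(1)}| = 0.112247 < 0.5

k = 2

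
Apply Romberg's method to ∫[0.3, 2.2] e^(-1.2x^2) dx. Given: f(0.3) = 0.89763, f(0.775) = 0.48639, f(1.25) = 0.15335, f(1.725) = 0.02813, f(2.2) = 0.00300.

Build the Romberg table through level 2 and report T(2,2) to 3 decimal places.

0.520

T(0,0) (trapezoid, 1 panel, h=1.9000): 0.85560
T(1,0) (trapezoid, 2 panels, h=0.9500): 0.57348
T(2,0) (trapezoid, 4 panels, h=0.4750): 0.53114
T(1,1) = 0.57348 + (0.57348 − 0.85560)/3 = 0.47944
T(2,1) = 0.53114 + (0.53114 − 0.57348)/3 = 0.51703
T(2,2) = 0.51703 + (0.51703 − 0.47944)/15 = 0.51954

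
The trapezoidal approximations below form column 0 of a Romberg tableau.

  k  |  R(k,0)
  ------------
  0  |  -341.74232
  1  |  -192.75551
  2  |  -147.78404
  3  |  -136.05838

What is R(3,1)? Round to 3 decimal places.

Richardson extrapolation on the trapezoidal column (denominator 4−1=3):
R(3,1) = -136.05838 + (-136.05838 − (-147.78404))/3 = -132.14983

-132.150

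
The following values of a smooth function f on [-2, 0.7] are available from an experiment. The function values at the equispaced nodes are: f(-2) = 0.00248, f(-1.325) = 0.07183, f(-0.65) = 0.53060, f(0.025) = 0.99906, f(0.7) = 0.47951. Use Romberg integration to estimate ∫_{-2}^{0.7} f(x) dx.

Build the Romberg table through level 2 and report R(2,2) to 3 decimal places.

1.320

R(0,0) (trapezoid, 1 panel, h=2.7000): 0.65069
R(1,0) (trapezoid, 2 panels, h=1.3500): 1.04165
R(2,0) (trapezoid, 4 panels, h=0.6750): 1.24368
R(1,1) = 1.04165 + (1.04165 − 0.65069)/3 = 1.17197
R(2,1) = 1.24368 + (1.24368 − 1.04165)/3 = 1.31102
R(2,2) = 1.31102 + (1.31102 − 1.17197)/15 = 1.32029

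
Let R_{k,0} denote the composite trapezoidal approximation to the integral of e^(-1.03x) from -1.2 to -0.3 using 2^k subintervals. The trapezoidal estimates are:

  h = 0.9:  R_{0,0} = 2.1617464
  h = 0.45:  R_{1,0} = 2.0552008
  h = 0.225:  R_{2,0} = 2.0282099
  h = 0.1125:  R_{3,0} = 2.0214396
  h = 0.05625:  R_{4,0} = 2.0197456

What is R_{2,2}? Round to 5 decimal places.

Richardson extrapolation on the trapezoidal column (denominator 4−1=3):
R_{1,1} = 2.0552008 + (2.0552008 − 2.1617464)/3 = 2.0196856
R_{2,1} = (4·2.0282099 − 2.0552008) / 3 = 2.0192129
R_{2,2} = 2.0192129 + (2.0192129 − 2.0196856)/15 = 2.0191814

2.01918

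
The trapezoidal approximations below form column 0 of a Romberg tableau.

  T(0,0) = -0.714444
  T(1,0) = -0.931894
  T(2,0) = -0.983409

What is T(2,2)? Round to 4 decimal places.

-1.0003

Richardson extrapolation on the trapezoidal column (denominator 4−1=3):
T(1,1) = (4·(-0.931894) − (-0.714444)) / 3 = -1.004377
T(2,1) = -0.983409 + (-0.983409 − (-0.931894))/3 = -1.000581
T(2,2) = -1.000581 + (-1.000581 − (-1.004377))/15 = -1.000328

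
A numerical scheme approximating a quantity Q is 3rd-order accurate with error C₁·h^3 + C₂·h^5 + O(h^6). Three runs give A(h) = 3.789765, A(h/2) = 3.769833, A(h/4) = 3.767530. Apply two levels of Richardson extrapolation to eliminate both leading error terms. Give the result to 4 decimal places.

3.7672

First eliminate the h^3 term (factor 2^3 = 8):
  B₁ = (8·3.769833 − 3.789765)/7 = 3.766986
  B₂ = (8·3.767530 − 3.769833)/7 = 3.767201
Then eliminate the h^5 term (factor 2^5 = 32):
  (32·3.767201 − 3.766986)/31 = 3.767208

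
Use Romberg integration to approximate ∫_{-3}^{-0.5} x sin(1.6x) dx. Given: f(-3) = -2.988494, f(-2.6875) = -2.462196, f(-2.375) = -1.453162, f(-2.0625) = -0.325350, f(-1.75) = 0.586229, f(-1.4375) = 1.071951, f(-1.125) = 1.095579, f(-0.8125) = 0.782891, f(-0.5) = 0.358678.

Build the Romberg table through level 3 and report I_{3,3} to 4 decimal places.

-0.6155

I_{0,0} (trapezoid, 1 panel, h=2.5000): -3.287270
I_{1,0} (trapezoid, 2 panels, h=1.2500): -0.910849
I_{2,0} (trapezoid, 4 panels, h=0.6250): -0.678914
I_{3,0} (trapezoid, 8 panels, h=0.3125): -0.630927
I_{1,1} = -0.910849 + (-0.910849 − (-3.287270))/3 = -0.118709
I_{2,1} = -0.678914 + (-0.678914 − (-0.910849))/3 = -0.601602
I_{3,1} = -0.630927 + (-0.630927 − (-0.678914))/3 = -0.614931
I_{2,2} = -0.601602 + (-0.601602 − (-0.118709))/15 = -0.633795
I_{3,2} = -0.614931 + (-0.614931 − (-0.601602))/15 = -0.615820
I_{3,3} = -0.615820 + (-0.615820 − (-0.633795))/63 = -0.615535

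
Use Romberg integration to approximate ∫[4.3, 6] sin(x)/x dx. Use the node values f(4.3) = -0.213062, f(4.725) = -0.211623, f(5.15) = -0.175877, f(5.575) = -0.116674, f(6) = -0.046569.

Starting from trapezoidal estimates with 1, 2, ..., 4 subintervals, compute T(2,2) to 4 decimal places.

-0.2726

T(0,0) (trapezoid, 1 panel, h=1.7000): -0.220686
T(1,0) (trapezoid, 2 panels, h=0.8500): -0.259839
T(2,0) (trapezoid, 4 panels, h=0.4250): -0.269446
T(1,1) = -0.259839 + (-0.259839 − (-0.220686))/3 = -0.272890
T(2,1) = -0.269446 + (-0.269446 − (-0.259839))/3 = -0.272648
T(2,2) = -0.272648 + (-0.272648 − (-0.272890))/15 = -0.272632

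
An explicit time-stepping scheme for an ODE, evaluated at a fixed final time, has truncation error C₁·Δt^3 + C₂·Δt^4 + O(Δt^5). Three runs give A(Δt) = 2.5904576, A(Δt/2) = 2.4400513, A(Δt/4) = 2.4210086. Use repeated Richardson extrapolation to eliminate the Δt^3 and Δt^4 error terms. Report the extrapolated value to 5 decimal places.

First eliminate the Δt^3 term (factor 2^3 = 8):
  B₁ = (8·2.4400513 − 2.5904576)/7 = 2.4185647
  B₂ = (8·2.4210086 − 2.4400513)/7 = 2.4182882
Then eliminate the Δt^4 term (factor 2^4 = 16):
  (16·2.4182882 − 2.4185647)/15 = 2.4182698

2.41827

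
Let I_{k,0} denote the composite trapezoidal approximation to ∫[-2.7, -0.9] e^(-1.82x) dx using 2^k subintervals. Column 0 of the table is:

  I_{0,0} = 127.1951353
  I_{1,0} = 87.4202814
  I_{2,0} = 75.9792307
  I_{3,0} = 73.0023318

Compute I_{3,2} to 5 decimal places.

Richardson extrapolation on the trapezoidal column (denominator 4−1=3):
I_{2,1} = (4·75.9792307 − 87.4202814) / 3 = 72.1655471
I_{3,1} = (4·73.0023318 − 75.9792307) / 3 = 72.0100322
I_{3,2} = 72.0100322 + (72.0100322 − 72.1655471)/15 = 71.9996645
(Column j=1 coincides with Simpson's rule on the same nodes.)

71.99966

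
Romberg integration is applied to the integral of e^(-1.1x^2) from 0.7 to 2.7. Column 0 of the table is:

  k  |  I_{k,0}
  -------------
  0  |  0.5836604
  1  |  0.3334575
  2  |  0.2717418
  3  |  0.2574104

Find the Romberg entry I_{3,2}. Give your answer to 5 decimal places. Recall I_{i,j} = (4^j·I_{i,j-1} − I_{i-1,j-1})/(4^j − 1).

0.25273

I_{2,1} = (4·0.2717418 − 0.3334575) / 3 = 0.2511699
I_{3,1} = (4·0.2574104 − 0.2717418) / 3 = 0.2526333
I_{3,2} = (16·0.2526333 − 0.2511699) / 15 = 0.2527309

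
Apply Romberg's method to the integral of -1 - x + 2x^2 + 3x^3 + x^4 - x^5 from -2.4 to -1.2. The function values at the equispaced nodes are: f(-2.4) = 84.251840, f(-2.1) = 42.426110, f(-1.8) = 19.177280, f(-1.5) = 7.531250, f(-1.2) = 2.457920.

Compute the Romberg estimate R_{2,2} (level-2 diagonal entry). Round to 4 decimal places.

R_{0,0} (trapezoid, 1 panel, h=1.2000): 52.025856
R_{1,0} (trapezoid, 2 panels, h=0.6000): 37.519296
R_{2,0} (trapezoid, 4 panels, h=0.3000): 33.746856
R_{1,1} = 37.519296 + (37.519296 − 52.025856)/3 = 32.683776
R_{2,1} = 33.746856 + (33.746856 − 37.519296)/3 = 32.489376
R_{2,2} = 32.489376 + (32.489376 − 32.683776)/15 = 32.476416

32.4764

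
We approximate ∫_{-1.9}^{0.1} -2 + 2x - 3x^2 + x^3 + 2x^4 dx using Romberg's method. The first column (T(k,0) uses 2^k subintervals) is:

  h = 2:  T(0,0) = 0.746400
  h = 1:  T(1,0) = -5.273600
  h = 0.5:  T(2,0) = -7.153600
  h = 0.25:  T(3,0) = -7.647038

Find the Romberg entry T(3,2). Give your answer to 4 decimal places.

T(2,1) = -7.153600 + (-7.153600 − (-5.273600))/3 = -7.780267
T(3,1) = -7.647038 + (-7.647038 − (-7.153600))/3 = -7.811517
T(3,2) = (16·(-7.811517) − (-7.780267)) / 15 = -7.813600

-7.8136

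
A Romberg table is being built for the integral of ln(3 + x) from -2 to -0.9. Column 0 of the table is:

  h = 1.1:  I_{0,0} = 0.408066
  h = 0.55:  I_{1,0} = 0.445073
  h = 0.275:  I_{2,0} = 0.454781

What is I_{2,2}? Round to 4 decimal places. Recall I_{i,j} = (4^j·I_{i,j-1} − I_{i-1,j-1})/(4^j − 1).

0.4581

Richardson extrapolation on the trapezoidal column (denominator 4−1=3):
I_{1,1} = (4·0.445073 − 0.408066) / 3 = 0.457409
I_{2,1} = 0.454781 + (0.454781 − 0.445073)/3 = 0.458017
I_{2,2} = 0.458017 + (0.458017 − 0.457409)/15 = 0.458058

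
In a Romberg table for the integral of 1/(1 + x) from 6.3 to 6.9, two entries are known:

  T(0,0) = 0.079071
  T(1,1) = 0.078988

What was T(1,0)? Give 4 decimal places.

0.0790

From T(1,1) = (4·T(1,0) − T(0,0))/3, solve for T(1,0):
4·T(1,0) = 3·0.078988 + 0.079071 = 0.316035
T(1,0) = 0.079009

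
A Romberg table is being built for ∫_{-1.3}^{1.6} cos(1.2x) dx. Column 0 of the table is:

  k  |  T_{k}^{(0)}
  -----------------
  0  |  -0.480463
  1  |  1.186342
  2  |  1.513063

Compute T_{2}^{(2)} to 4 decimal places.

1.6140

Richardson extrapolation on the trapezoidal column (denominator 4−1=3):
T_{1}^{(1)} = (4·1.186342 − (-0.480463)) / 3 = 1.741944
T_{2}^{(1)} = 1.513063 + (1.513063 − 1.186342)/3 = 1.621970
T_{2}^{(2)} = (16·1.621970 − 1.741944) / 15 = 1.613972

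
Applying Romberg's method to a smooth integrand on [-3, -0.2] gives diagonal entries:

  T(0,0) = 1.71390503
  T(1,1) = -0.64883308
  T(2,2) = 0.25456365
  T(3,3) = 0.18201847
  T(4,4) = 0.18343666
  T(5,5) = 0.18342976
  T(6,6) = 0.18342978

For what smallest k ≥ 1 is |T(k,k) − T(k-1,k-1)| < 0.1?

|T(1,1) − T(0,0)| = 2.36273811 ≥ 0.1
|T(2,2) − T(1,1)| = 0.90339673 ≥ 0.1
|T(3,3) − T(2,2)| = 0.07254518 < 0.1

k = 3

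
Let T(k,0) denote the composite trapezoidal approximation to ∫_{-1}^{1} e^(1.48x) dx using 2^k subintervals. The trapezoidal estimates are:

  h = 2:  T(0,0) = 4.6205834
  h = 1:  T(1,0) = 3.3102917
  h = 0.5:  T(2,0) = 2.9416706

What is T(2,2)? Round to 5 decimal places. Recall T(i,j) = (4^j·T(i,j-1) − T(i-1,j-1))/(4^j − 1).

2.81515

T(1,1) = 3.3102917 + (3.3102917 − 4.6205834)/3 = 2.8735278
T(2,1) = 2.9416706 + (2.9416706 − 3.3102917)/3 = 2.8187969
T(2,2) = 2.8187969 + (2.8187969 − 2.8735278)/15 = 2.8151482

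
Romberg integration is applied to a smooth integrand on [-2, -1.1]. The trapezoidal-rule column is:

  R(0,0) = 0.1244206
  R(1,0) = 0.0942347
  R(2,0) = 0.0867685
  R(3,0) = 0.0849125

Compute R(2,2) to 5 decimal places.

0.08429

Richardson extrapolation on the trapezoidal column (denominator 4−1=3):
R(1,1) = 0.0942347 + (0.0942347 − 0.1244206)/3 = 0.0841727
R(2,1) = 0.0867685 + (0.0867685 − 0.0942347)/3 = 0.0842798
R(2,2) = (16·0.0842798 − 0.0841727) / 15 = 0.0842869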